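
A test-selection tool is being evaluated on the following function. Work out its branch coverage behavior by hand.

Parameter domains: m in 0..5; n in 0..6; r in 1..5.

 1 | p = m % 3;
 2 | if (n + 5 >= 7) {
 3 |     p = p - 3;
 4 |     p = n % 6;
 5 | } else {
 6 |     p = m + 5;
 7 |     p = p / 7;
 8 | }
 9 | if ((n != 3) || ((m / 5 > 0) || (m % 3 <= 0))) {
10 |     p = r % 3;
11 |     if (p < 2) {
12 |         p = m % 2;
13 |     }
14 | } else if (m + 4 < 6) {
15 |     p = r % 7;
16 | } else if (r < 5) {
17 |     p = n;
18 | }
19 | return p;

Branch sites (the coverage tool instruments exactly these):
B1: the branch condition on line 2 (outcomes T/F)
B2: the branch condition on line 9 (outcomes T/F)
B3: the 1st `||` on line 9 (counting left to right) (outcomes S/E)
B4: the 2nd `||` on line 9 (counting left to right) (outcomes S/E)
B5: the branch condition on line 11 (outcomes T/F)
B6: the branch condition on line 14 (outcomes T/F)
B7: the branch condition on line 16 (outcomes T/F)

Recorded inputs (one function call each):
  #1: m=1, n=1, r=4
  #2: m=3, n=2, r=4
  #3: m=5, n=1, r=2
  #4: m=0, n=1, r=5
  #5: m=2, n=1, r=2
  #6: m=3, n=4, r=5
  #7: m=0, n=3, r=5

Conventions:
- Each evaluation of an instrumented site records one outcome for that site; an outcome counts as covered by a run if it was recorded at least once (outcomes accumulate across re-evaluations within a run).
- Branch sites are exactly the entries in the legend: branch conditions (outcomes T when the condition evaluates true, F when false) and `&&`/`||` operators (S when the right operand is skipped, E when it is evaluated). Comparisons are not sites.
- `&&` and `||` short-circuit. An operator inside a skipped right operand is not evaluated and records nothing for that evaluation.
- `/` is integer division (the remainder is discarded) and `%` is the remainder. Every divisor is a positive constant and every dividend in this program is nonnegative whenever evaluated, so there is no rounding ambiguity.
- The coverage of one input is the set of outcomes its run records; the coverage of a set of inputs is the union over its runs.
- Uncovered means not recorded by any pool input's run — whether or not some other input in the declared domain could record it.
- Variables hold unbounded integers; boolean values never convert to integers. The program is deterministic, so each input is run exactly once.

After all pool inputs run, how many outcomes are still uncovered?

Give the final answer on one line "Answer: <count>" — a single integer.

test 1 (m=1, n=1, r=4) fires B1->F, B3->S, B2->T, B5->T; hits B1=F, B2=T, B3=S, B5=T
test 2 (m=3, n=2, r=4) fires B1->T, B3->S, B2->T, B5->T; hits B1=T, B2=T, B3=S, B5=T
test 3 (m=5, n=1, r=2) fires B1->F, B3->S, B2->T, B5->F; hits B1=F, B2=T, B3=S, B5=F
test 4 (m=0, n=1, r=5) fires B1->F, B3->S, B2->T, B5->F; hits B1=F, B2=T, B3=S, B5=F
test 5 (m=2, n=1, r=2) fires B1->F, B3->S, B2->T, B5->F; hits B1=F, B2=T, B3=S, B5=F
test 6 (m=3, n=4, r=5) fires B1->T, B3->S, B2->T, B5->F; hits B1=T, B2=T, B3=S, B5=F
test 7 (m=0, n=3, r=5) fires B1->T, B3->E, B4->E, B2->T, B5->F; hits B1=T, B2=T, B3=E, B4=E, B5=F
union over the pool: B1=T, B1=F, B2=T, B3=S, B3=E, B4=E, B5=T, B5=F
uncovered (6 of 14): B2=F, B4=S, B6=T, B6=F, B7=T, B7=F

Answer: 6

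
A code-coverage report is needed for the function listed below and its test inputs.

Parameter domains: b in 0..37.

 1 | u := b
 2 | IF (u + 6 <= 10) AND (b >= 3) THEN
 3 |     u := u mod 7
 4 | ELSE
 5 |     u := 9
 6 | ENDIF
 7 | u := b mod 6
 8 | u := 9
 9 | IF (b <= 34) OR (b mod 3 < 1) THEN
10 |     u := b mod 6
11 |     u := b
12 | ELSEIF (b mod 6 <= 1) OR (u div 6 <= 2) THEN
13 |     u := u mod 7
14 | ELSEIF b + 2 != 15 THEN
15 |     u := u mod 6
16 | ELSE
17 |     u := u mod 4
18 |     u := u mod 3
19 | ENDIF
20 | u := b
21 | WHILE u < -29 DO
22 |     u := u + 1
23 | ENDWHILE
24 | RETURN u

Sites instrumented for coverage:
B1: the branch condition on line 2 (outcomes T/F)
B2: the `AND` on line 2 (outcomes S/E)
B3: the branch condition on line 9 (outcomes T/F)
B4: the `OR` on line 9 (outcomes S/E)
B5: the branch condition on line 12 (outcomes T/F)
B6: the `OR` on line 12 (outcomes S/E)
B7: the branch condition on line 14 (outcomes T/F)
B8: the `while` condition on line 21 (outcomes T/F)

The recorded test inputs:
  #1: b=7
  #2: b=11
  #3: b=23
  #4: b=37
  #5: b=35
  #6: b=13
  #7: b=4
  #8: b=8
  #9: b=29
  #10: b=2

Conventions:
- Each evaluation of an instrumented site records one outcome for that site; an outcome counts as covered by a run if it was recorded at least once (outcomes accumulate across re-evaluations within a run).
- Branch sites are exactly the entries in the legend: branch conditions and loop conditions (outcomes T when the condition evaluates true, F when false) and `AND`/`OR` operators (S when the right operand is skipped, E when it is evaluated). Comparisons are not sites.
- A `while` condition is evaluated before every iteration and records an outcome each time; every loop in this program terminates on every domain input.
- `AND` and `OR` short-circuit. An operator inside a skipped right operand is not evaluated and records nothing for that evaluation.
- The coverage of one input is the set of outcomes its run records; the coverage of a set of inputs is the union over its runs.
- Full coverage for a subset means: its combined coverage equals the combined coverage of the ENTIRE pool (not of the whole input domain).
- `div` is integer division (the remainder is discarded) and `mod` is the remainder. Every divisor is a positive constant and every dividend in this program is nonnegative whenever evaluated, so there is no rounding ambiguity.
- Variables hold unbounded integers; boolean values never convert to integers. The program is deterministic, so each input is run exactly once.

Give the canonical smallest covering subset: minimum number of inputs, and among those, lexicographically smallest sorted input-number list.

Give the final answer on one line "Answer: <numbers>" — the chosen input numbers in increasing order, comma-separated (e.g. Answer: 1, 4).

#1 (b=7) -> B2->S, B1->F, B4->S, B3->T, B8->F; covered: B1=F, B2=S, B3=T, B4=S, B8=F
#2 (b=11) -> B2->S, B1->F, B4->S, B3->T, B8->F; covered: B1=F, B2=S, B3=T, B4=S, B8=F
#3 (b=23) -> B2->S, B1->F, B4->S, B3->T, B8->F; covered: B1=F, B2=S, B3=T, B4=S, B8=F
#4 (b=37) -> B2->S, B1->F, B4->E, B3->F, B6->S, B5->T, B8->F; covered: B1=F, B2=S, B3=F, B4=E, B5=T, B6=S, B8=F
#5 (b=35) -> B2->S, B1->F, B4->E, B3->F, B6->E, B5->T, B8->F; covered: B1=F, B2=S, B3=F, B4=E, B5=T, B6=E, B8=F
#6 (b=13) -> B2->S, B1->F, B4->S, B3->T, B8->F; covered: B1=F, B2=S, B3=T, B4=S, B8=F
#7 (b=4) -> B2->E, B1->T, B4->S, B3->T, B8->F; covered: B1=T, B2=E, B3=T, B4=S, B8=F
#8 (b=8) -> B2->S, B1->F, B4->S, B3->T, B8->F; covered: B1=F, B2=S, B3=T, B4=S, B8=F
#9 (b=29) -> B2->S, B1->F, B4->S, B3->T, B8->F; covered: B1=F, B2=S, B3=T, B4=S, B8=F
#10 (b=2) -> B2->E, B1->F, B4->S, B3->T, B8->F; covered: B1=F, B2=E, B3=T, B4=S, B8=F
union over all inputs: B1=T, B1=F, B2=S, B2=E, B3=T, B3=F, B4=S, B4=E, B5=T, B6=S, B6=E, B8=F (12 outcomes)
no size-1 subset reaches all 12 outcomes (best union: 7/12)
no size-2 subset reaches all 12 outcomes (best union: 11/12)
inputs {4, 5, 7} (size 3) cover everything; no size-3 subset with a lexicographically smaller index list covers all 12

Answer: 4, 5, 7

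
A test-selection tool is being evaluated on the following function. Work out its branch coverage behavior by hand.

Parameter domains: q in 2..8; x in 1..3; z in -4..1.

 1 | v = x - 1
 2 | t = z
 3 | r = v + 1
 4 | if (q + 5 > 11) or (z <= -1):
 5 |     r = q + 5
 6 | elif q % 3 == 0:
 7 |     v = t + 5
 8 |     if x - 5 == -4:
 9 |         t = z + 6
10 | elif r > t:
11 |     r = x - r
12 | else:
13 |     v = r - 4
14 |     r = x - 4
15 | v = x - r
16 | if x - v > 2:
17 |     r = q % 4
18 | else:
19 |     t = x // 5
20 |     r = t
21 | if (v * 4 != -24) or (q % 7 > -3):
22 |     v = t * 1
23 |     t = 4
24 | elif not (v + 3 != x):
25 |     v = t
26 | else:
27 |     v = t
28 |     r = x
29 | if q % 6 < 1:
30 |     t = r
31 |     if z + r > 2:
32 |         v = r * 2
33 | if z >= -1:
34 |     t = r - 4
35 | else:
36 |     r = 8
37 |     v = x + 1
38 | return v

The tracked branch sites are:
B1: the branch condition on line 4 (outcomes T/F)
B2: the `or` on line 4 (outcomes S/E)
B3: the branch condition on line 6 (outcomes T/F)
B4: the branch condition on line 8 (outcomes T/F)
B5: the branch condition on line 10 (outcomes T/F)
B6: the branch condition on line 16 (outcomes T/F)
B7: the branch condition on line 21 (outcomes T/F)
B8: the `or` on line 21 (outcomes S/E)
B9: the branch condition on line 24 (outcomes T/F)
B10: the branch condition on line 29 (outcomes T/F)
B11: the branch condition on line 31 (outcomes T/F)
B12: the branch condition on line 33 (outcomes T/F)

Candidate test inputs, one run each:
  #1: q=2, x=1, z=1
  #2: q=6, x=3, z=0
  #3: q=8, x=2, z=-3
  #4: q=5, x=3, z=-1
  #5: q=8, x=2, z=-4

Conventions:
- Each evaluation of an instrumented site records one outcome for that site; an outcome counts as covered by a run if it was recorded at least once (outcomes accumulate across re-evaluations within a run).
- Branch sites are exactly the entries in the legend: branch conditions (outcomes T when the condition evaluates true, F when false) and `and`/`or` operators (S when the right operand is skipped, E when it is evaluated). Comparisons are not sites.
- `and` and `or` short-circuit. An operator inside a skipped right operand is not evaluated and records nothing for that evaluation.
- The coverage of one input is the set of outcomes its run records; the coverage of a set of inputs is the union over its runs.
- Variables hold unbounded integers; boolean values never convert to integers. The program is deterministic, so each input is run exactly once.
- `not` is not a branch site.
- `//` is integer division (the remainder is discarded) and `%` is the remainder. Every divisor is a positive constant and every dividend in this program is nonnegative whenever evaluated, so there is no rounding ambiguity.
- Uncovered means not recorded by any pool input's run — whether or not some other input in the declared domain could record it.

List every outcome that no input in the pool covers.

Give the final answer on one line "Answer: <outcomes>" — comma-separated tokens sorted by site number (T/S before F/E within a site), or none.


input #1, q=2, x=1, z=1: events B2->E, B1->F, B3->F, B5->F, B6->F, B8->S, B7->T, B10->F, B12->T; outcomes B1=F, B2=E, B3=F, B5=F, B6=F, B7=T, B8=S, B10=F, B12=T
input #2, q=6, x=3, z=0: events B2->E, B1->F, B3->T, B4->F, B6->T, B8->S, B7->T, B10->T, B11->F, B12->T; outcomes B1=F, B2=E, B3=T, B4=F, B6=T, B7=T, B8=S, B10=T, B11=F, B12=T
input #3, q=8, x=2, z=-3: events B2->S, B1->T, B6->T, B8->S, B7->T, B10->F, B12->F; outcomes B1=T, B2=S, B6=T, B7=T, B8=S, B10=F, B12=F
input #4, q=5, x=3, z=-1: events B2->E, B1->T, B6->T, B8->S, B7->T, B10->F, B12->T; outcomes B1=T, B2=E, B6=T, B7=T, B8=S, B10=F, B12=T
input #5, q=8, x=2, z=-4: events B2->S, B1->T, B6->T, B8->S, B7->T, B10->F, B12->F; outcomes B1=T, B2=S, B6=T, B7=T, B8=S, B10=F, B12=F
union over the pool: B1=T, B1=F, B2=S, B2=E, B3=T, B3=F, B4=F, B5=F, B6=T, B6=F, B7=T, B8=S, B10=T, B10=F, B11=F, B12=T, B12=F
uncovered (7 of 24): B4=T, B5=T, B7=F, B8=E, B9=T, B9=F, B11=T
Answer: B4=T, B5=T, B7=F, B8=E, B9=T, B9=F, B11=T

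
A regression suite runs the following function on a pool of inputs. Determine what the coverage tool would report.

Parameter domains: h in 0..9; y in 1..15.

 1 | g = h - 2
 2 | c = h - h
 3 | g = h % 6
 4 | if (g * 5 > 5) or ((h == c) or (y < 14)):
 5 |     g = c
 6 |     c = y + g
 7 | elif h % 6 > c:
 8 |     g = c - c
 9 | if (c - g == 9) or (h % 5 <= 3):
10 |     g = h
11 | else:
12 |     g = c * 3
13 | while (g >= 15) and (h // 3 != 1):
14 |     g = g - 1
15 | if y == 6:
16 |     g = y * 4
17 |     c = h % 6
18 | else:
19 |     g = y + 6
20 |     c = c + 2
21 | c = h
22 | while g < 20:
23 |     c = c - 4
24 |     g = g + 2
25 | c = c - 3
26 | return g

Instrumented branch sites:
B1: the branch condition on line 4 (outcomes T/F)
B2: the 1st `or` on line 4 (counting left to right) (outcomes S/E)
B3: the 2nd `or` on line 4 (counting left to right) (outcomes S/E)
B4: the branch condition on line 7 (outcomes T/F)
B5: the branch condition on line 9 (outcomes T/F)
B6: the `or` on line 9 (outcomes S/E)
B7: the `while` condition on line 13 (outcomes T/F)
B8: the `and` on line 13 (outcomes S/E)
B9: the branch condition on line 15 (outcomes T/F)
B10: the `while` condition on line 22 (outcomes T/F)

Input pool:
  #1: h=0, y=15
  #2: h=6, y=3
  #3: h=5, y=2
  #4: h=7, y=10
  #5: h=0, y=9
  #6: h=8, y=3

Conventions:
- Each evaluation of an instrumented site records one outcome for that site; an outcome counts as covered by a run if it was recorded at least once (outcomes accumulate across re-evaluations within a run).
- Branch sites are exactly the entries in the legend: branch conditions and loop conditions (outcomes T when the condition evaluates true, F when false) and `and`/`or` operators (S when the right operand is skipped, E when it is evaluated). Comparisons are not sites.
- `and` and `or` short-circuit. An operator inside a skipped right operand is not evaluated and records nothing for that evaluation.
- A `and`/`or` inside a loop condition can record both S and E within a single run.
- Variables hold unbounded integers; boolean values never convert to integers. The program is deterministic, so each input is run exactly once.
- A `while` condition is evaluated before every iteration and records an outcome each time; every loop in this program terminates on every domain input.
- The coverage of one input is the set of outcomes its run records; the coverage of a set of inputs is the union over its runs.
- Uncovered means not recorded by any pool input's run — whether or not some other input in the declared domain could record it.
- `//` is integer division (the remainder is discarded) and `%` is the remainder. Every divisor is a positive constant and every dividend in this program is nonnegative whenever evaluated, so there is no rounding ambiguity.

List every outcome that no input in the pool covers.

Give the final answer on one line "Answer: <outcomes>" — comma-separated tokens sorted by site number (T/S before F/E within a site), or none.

#1 (h=0, y=15) -> B2->E, B3->S, B1->T, B6->E, B5->T, B8->S, B7->F, B9->F, B10->F; covered: B1=T, B2=E, B3=S, B5=T, B6=E, B7=F, B8=S, B9=F, B10=F
#2 (h=6, y=3) -> B2->E, B3->E, B1->T, B6->E, B5->T, B8->S, B7->F, B9->F, B10->T, B10->T, B10->T, B10->T, B10->T, B10->T, ...; covered: B1=T, B2=E, B3=E, B5=T, B6=E, B7=F, B8=S, B9=F, B10=T, B10=F
#3 (h=5, y=2) -> B2->S, B1->T, B6->E, B5->T, B8->S, B7->F, B9->F, B10->T, B10->T, B10->T, B10->T, B10->T, B10->T, B10->F; covered: B1=T, B2=S, B5=T, B6=E, B7=F, B8=S, B9=F, B10=T, B10=F
#4 (h=7, y=10) -> B2->E, B3->E, B1->T, B6->E, B5->T, B8->S, B7->F, B9->F, B10->T, B10->T, B10->F; covered: B1=T, B2=E, B3=E, B5=T, B6=E, B7=F, B8=S, B9=F, B10=T, B10=F
#5 (h=0, y=9) -> B2->E, B3->S, B1->T, B6->S, B5->T, B8->S, B7->F, B9->F, B10->T, B10->T, B10->T, B10->F; covered: B1=T, B2=E, B3=S, B5=T, B6=S, B7=F, B8=S, B9=F, B10=T, B10=F
#6 (h=8, y=3) -> B2->S, B1->T, B6->E, B5->T, B8->S, B7->F, B9->F, B10->T, B10->T, B10->T, B10->T, B10->T, B10->T, B10->F; covered: B1=T, B2=S, B5=T, B6=E, B7=F, B8=S, B9=F, B10=T, B10=F
union over the pool: B1=T, B2=S, B2=E, B3=S, B3=E, B5=T, B6=S, B6=E, B7=F, B8=S, B9=F, B10=T, B10=F
uncovered (7 of 20): B1=F, B4=T, B4=F, B5=F, B7=T, B8=E, B9=T

Answer: B1=F, B4=T, B4=F, B5=F, B7=T, B8=E, B9=T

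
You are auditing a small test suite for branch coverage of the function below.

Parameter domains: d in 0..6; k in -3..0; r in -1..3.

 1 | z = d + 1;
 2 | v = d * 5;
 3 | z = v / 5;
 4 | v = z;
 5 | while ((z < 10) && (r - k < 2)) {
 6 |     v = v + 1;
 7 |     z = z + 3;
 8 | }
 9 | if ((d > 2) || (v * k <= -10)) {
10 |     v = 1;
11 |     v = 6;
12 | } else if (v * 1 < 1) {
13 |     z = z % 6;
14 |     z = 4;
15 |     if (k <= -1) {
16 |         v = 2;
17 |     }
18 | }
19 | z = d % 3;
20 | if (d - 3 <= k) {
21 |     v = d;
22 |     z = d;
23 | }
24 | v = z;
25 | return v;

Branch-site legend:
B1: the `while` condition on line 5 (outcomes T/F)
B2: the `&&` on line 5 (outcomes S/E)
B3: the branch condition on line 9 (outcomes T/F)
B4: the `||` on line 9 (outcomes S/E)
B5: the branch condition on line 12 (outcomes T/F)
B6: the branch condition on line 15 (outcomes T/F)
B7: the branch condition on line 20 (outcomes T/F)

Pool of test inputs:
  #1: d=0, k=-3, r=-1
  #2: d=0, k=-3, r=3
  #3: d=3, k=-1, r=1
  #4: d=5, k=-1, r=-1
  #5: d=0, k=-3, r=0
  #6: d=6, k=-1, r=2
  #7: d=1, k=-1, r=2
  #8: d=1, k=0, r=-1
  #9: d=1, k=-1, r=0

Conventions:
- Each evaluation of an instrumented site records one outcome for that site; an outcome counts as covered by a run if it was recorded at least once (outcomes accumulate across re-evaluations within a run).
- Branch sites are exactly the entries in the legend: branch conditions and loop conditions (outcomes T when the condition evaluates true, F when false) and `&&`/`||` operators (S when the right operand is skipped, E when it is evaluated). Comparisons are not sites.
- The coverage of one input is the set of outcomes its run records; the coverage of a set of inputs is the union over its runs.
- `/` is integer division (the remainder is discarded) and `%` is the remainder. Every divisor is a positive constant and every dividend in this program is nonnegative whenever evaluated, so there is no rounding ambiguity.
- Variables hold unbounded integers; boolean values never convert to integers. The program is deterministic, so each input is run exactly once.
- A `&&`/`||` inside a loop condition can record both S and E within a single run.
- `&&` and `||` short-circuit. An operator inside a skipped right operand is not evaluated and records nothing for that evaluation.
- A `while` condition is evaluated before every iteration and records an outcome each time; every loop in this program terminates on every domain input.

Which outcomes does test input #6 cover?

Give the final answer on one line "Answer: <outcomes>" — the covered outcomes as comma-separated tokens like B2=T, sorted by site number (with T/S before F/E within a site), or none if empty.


Tracing the run of input #6 (d=6, k=-1, r=2):
  B2->E, B1->F, B4->S, B3->T, B7->F
collecting distinct outcomes: B1=F, B2=E, B3=T, B4=S, B7=F
Answer: B1=F, B2=E, B3=T, B4=S, B7=F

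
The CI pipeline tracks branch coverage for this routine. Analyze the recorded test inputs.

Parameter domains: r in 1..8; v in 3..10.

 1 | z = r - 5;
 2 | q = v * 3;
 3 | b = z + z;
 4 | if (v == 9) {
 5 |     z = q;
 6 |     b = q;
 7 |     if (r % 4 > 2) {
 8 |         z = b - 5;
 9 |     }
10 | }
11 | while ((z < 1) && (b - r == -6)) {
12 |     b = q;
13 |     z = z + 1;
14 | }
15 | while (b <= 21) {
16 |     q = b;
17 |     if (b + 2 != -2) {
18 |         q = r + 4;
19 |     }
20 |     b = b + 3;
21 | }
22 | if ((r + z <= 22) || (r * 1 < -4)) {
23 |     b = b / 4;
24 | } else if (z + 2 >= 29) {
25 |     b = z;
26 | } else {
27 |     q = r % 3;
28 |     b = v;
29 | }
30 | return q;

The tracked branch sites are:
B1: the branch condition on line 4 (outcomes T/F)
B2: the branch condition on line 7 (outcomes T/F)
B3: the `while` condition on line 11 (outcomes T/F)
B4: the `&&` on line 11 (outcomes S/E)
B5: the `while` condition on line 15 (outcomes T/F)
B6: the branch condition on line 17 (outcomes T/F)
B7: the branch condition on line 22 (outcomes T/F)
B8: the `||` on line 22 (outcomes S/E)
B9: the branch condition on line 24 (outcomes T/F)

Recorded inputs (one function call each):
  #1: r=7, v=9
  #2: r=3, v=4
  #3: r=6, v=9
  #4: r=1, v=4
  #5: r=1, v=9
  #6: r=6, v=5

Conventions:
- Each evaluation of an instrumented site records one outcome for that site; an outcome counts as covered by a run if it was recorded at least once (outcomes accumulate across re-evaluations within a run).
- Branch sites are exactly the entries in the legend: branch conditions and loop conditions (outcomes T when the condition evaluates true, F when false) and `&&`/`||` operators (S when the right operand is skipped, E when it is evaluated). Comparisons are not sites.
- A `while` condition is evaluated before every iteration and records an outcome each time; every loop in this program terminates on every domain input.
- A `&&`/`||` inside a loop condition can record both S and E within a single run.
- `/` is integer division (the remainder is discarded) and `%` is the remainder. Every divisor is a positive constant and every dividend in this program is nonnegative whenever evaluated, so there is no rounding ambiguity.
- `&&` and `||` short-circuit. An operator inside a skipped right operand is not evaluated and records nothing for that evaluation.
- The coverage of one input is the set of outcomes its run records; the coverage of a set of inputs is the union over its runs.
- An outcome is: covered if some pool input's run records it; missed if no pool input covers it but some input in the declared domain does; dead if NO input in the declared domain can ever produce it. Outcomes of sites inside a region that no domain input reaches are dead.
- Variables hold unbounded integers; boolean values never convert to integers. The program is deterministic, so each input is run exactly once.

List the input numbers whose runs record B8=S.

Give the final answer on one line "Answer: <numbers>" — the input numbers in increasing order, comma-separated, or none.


input #1 (r=7, v=9): misses B8=S
input #2 (r=3, v=4): covers B8=S
input #3 (r=6, v=9): misses B8=S
input #4 (r=1, v=4): covers B8=S
input #5 (r=1, v=9): misses B8=S
input #6 (r=6, v=5): covers B8=S
Answer: 2, 4, 6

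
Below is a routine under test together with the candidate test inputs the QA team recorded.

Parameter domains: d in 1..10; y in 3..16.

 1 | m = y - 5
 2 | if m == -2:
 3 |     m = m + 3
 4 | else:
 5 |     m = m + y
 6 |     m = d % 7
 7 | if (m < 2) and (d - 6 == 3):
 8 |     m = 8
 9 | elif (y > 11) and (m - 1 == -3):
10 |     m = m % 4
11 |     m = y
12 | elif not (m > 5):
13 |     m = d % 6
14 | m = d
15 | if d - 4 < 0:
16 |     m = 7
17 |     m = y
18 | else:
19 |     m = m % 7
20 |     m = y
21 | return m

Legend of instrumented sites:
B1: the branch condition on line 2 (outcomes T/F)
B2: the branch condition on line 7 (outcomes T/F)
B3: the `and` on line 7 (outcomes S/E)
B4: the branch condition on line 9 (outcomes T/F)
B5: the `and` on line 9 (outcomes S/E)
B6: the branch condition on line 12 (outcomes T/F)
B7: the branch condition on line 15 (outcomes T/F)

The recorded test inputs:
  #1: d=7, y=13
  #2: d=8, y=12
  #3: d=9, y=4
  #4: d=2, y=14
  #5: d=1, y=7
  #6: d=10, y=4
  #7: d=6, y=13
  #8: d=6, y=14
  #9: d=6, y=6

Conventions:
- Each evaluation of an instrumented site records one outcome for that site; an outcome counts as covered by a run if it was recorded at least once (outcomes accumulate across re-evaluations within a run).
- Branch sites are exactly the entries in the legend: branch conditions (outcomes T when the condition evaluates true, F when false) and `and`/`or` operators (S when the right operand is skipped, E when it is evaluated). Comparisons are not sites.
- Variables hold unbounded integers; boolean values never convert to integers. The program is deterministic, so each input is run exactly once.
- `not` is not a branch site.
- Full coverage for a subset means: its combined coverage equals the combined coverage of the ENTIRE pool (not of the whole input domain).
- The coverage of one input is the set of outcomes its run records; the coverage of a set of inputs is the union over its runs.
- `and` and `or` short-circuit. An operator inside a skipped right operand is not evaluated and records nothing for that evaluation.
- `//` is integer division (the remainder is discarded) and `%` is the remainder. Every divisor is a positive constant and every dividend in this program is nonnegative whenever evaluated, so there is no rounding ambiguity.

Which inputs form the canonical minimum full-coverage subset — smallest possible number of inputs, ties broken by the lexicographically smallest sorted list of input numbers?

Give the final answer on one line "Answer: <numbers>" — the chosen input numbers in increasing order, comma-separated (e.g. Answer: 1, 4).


run #1 (d=7, y=13) records B1=F, B2=F, B3=E, B4=F, B5=E, B6=T, B7=F
run #2 (d=8, y=12) records B1=F, B2=F, B3=E, B4=F, B5=E, B6=T, B7=F
run #3 (d=9, y=4) records B1=F, B2=F, B3=S, B4=F, B5=S, B6=T, B7=F
run #4 (d=2, y=14) records B1=F, B2=F, B3=S, B4=F, B5=E, B6=T, B7=T
run #5 (d=1, y=7) records B1=F, B2=F, B3=E, B4=F, B5=S, B6=T, B7=T
run #6 (d=10, y=4) records B1=F, B2=F, B3=S, B4=F, B5=S, B6=T, B7=F
run #7 (d=6, y=13) records B1=F, B2=F, B3=S, B4=F, B5=E, B6=F, B7=F
run #8 (d=6, y=14) records B1=F, B2=F, B3=S, B4=F, B5=E, B6=F, B7=F
run #9 (d=6, y=6) records B1=F, B2=F, B3=S, B4=F, B5=S, B6=F, B7=F
together the pool reaches 11 outcomes: B1=F, B2=F, B3=S, B3=E, B4=F, B5=S, B5=E, B6=T, B6=F, B7=T, B7=F
every size-1 subset falls short of the 11 outcomes (best: 7/11)
inputs {5, 7} (size 2) cover everything; no size-2 subset with a lexicographically smaller index list covers all 11
Answer: 5, 7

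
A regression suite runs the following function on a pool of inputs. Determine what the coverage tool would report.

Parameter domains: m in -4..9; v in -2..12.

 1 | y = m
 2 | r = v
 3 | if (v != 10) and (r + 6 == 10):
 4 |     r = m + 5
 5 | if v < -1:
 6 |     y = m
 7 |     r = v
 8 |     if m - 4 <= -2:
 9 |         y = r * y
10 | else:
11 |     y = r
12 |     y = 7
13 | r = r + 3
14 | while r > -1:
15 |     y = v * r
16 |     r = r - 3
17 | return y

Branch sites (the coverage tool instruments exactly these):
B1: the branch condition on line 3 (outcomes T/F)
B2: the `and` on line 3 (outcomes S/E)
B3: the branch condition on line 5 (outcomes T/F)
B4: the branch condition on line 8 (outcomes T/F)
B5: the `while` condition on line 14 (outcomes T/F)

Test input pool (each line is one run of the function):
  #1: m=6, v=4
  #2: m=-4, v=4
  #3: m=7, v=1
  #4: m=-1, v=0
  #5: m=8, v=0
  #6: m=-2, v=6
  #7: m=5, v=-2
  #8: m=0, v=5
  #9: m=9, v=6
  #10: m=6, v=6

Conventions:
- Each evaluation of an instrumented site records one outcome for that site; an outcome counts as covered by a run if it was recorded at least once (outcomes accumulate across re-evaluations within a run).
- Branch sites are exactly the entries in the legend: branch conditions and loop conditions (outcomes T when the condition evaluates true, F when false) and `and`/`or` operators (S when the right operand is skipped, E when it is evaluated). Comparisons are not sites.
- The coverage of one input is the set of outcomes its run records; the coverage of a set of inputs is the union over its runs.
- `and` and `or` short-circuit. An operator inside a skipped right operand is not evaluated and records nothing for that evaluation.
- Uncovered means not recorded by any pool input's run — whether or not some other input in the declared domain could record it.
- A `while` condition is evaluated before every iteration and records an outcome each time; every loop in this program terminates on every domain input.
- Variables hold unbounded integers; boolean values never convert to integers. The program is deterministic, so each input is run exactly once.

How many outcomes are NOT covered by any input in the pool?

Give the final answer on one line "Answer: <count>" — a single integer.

run #1 (m=6, v=4) runs B2->E, B1->T, B3->F, B5->T, B5->T, B5->T, B5->T, B5->T, B5->F; records B1=T, B2=E, B3=F, B5=T, B5=F
run #2 (m=-4, v=4) runs B2->E, B1->T, B3->F, B5->T, B5->T, B5->F; records B1=T, B2=E, B3=F, B5=T, B5=F
run #3 (m=7, v=1) runs B2->E, B1->F, B3->F, B5->T, B5->T, B5->F; records B1=F, B2=E, B3=F, B5=T, B5=F
run #4 (m=-1, v=0) runs B2->E, B1->F, B3->F, B5->T, B5->T, B5->F; records B1=F, B2=E, B3=F, B5=T, B5=F
run #5 (m=8, v=0) runs B2->E, B1->F, B3->F, B5->T, B5->T, B5->F; records B1=F, B2=E, B3=F, B5=T, B5=F
run #6 (m=-2, v=6) runs B2->E, B1->F, B3->F, B5->T, B5->T, B5->T, B5->T, B5->F; records B1=F, B2=E, B3=F, B5=T, B5=F
run #7 (m=5, v=-2) runs B2->E, B1->F, B3->T, B4->F, B5->T, B5->F; records B1=F, B2=E, B3=T, B4=F, B5=T, B5=F
run #8 (m=0, v=5) runs B2->E, B1->F, B3->F, B5->T, B5->T, B5->T, B5->F; records B1=F, B2=E, B3=F, B5=T, B5=F
run #9 (m=9, v=6) runs B2->E, B1->F, B3->F, B5->T, B5->T, B5->T, B5->T, B5->F; records B1=F, B2=E, B3=F, B5=T, B5=F
run #10 (m=6, v=6) runs B2->E, B1->F, B3->F, B5->T, B5->T, B5->T, B5->T, B5->F; records B1=F, B2=E, B3=F, B5=T, B5=F
union over the pool: B1=T, B1=F, B2=E, B3=T, B3=F, B4=F, B5=T, B5=F
uncovered (2 of 10): B2=S, B4=T

Answer: 2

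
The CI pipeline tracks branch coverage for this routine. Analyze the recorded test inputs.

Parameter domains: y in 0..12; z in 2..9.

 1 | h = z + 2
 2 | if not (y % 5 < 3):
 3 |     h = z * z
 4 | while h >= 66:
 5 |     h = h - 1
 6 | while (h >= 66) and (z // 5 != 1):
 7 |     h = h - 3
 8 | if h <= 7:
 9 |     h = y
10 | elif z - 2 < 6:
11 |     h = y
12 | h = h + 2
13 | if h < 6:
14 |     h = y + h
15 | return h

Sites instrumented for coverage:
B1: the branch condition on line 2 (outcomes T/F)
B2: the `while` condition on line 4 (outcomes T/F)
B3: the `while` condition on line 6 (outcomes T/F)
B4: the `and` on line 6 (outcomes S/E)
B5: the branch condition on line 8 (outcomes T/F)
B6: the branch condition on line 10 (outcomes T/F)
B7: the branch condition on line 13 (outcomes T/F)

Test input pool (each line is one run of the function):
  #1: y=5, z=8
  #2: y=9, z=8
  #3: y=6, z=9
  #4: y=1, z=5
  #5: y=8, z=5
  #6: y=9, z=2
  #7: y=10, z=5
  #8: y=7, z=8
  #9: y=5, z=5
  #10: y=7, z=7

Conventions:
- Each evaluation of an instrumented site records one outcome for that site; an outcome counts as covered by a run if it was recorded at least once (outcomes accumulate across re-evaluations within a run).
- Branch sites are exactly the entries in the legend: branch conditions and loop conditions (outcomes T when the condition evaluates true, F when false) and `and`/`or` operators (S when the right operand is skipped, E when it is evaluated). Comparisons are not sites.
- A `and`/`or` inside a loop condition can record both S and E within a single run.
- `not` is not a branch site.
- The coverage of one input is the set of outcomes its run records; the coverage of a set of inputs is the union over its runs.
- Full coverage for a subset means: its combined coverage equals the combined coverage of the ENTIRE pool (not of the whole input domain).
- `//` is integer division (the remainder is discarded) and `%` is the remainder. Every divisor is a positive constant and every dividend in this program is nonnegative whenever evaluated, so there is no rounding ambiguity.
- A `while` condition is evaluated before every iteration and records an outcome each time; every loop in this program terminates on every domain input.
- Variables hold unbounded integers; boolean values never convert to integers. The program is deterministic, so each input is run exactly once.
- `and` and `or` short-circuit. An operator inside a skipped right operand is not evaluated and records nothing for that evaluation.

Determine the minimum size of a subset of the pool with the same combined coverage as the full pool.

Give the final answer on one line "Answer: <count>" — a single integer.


run #1 (y=5, z=8) runs B1->F, B2->F, B4->S, B3->F, B5->F, B6->F, B7->F; records B1=F, B2=F, B3=F, B4=S, B5=F, B6=F, B7=F
run #2 (y=9, z=8) runs B1->T, B2->F, B4->S, B3->F, B5->F, B6->F, B7->F; records B1=T, B2=F, B3=F, B4=S, B5=F, B6=F, B7=F
run #3 (y=6, z=9) runs B1->F, B2->F, B4->S, B3->F, B5->F, B6->F, B7->F; records B1=F, B2=F, B3=F, B4=S, B5=F, B6=F, B7=F
run #4 (y=1, z=5) runs B1->F, B2->F, B4->S, B3->F, B5->T, B7->T; records B1=F, B2=F, B3=F, B4=S, B5=T, B7=T
run #5 (y=8, z=5) runs B1->T, B2->F, B4->S, B3->F, B5->F, B6->T, B7->F; records B1=T, B2=F, B3=F, B4=S, B5=F, B6=T, B7=F
run #6 (y=9, z=2) runs B1->T, B2->F, B4->S, B3->F, B5->T, B7->F; records B1=T, B2=F, B3=F, B4=S, B5=T, B7=F
run #7 (y=10, z=5) runs B1->F, B2->F, B4->S, B3->F, B5->T, B7->F; records B1=F, B2=F, B3=F, B4=S, B5=T, B7=F
run #8 (y=7, z=8) runs B1->F, B2->F, B4->S, B3->F, B5->F, B6->F, B7->F; records B1=F, B2=F, B3=F, B4=S, B5=F, B6=F, B7=F
run #9 (y=5, z=5) runs B1->F, B2->F, B4->S, B3->F, B5->T, B7->F; records B1=F, B2=F, B3=F, B4=S, B5=T, B7=F
run #10 (y=7, z=7) runs B1->F, B2->F, B4->S, B3->F, B5->F, B6->T, B7->F; records B1=F, B2=F, B3=F, B4=S, B5=F, B6=T, B7=F
together the pool reaches 11 outcomes: B1=T, B1=F, B2=F, B3=F, B4=S, B5=T, B5=F, B6=T, B6=F, B7=T, B7=F
size 1 is not enough: best union over all size-1 subsets is 7/11
size 2 is not enough: best union over all size-2 subsets is 10/11
the canonical winner is {1, 4, 5}: size 3, full 11-outcome coverage, earliest index list among size-3 covers
Answer: 3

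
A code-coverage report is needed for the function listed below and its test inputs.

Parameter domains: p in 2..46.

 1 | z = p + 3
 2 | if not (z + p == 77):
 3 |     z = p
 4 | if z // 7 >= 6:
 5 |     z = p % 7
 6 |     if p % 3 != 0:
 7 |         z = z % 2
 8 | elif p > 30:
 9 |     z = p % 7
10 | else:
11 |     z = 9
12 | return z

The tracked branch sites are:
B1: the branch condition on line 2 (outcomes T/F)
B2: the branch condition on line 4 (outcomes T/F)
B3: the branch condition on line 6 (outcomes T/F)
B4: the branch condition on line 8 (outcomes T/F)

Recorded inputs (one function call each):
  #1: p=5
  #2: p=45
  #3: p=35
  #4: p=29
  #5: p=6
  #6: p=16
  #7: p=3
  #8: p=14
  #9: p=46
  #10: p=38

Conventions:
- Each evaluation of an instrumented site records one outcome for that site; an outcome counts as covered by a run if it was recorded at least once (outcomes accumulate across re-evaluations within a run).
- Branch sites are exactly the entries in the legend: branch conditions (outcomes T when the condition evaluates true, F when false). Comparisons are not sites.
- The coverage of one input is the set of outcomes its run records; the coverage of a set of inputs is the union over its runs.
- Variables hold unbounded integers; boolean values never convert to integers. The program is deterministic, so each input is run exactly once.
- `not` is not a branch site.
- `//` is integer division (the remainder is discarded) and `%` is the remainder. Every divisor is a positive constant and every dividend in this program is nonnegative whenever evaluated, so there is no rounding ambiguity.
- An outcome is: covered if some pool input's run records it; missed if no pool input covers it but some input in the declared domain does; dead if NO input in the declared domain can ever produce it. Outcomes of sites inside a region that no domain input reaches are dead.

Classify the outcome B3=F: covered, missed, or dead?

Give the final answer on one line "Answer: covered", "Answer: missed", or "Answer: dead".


B3=F is recorded by pool input(s) 2 -> covered
Answer: covered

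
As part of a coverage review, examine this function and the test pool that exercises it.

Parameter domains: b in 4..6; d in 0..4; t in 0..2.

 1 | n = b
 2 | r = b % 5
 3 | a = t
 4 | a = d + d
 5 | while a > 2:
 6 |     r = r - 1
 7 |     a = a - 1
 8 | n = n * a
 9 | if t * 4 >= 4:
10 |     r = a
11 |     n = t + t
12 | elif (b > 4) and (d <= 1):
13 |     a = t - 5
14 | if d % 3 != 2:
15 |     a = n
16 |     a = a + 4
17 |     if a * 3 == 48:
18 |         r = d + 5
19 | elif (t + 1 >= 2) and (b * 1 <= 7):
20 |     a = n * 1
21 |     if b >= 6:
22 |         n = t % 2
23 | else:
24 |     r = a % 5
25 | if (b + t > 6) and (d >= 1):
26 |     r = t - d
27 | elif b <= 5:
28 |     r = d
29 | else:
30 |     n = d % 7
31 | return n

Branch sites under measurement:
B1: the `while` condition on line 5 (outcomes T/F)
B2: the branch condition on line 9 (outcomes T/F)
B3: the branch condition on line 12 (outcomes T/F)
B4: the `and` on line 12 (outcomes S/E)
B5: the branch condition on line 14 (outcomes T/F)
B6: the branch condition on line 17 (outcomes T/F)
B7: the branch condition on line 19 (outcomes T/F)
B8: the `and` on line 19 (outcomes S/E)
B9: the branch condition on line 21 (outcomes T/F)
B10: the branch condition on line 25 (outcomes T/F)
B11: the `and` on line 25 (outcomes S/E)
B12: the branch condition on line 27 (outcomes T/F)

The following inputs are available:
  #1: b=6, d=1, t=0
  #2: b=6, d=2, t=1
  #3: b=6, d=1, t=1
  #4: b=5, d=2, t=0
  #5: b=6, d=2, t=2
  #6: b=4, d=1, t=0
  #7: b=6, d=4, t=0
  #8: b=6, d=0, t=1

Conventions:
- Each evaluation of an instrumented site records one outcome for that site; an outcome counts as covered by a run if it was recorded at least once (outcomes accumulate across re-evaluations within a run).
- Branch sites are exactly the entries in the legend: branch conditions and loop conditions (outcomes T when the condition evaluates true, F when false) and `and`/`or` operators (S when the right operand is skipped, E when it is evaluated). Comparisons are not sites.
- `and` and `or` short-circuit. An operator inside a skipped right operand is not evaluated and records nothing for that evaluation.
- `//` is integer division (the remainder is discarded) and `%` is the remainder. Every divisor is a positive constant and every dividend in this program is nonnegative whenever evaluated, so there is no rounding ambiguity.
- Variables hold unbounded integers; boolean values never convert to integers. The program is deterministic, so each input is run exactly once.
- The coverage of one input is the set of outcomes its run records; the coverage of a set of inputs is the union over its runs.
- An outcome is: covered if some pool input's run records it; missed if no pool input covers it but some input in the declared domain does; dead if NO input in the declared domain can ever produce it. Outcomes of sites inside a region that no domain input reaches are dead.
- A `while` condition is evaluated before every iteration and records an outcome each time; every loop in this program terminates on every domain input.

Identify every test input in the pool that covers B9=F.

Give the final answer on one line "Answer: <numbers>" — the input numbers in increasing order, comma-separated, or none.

input #1 (b=6, d=1, t=0): misses B9=F
input #2 (b=6, d=2, t=1): misses B9=F
input #3 (b=6, d=1, t=1): misses B9=F
input #4 (b=5, d=2, t=0): misses B9=F
input #5 (b=6, d=2, t=2): misses B9=F
input #6 (b=4, d=1, t=0): misses B9=F
input #7 (b=6, d=4, t=0): misses B9=F
input #8 (b=6, d=0, t=1): misses B9=F

Answer: none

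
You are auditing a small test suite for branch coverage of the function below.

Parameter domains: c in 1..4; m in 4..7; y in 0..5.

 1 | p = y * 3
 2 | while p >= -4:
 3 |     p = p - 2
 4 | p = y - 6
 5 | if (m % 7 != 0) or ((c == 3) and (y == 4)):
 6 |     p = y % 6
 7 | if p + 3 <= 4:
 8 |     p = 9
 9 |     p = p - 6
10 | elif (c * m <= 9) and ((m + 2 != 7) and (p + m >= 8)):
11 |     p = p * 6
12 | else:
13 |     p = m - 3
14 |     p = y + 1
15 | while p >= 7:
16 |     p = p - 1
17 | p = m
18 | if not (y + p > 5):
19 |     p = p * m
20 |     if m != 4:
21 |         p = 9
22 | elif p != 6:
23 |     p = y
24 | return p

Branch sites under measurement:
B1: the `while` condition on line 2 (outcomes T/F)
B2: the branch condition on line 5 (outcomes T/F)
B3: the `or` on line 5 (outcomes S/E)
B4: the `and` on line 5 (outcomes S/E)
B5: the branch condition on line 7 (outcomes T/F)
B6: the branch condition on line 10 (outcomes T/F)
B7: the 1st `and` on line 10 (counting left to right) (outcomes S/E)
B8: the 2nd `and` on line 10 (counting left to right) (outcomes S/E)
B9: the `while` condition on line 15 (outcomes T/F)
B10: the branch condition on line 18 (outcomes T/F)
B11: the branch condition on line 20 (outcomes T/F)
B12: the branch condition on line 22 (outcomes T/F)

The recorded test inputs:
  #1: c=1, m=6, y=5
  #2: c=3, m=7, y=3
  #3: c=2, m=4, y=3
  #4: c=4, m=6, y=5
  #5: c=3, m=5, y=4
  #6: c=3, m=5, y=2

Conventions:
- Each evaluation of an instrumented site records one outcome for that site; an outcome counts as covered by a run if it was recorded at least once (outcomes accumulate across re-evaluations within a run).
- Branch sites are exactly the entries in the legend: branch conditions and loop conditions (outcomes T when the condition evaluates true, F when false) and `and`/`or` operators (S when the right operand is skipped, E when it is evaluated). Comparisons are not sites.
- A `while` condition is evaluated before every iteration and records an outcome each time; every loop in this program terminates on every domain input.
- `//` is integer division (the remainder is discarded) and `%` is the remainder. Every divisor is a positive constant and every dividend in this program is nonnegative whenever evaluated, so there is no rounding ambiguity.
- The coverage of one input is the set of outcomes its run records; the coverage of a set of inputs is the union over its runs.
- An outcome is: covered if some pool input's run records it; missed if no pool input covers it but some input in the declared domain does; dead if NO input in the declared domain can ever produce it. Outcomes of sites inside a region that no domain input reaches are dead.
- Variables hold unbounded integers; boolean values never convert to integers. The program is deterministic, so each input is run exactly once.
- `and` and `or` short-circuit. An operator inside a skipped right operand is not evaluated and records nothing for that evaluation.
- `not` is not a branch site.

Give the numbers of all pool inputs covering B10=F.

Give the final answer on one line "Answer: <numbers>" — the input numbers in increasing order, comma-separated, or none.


input #1 (c=1, m=6, y=5): covers B10=F
input #2 (c=3, m=7, y=3): covers B10=F
input #3 (c=2, m=4, y=3): covers B10=F
input #4 (c=4, m=6, y=5): covers B10=F
input #5 (c=3, m=5, y=4): covers B10=F
input #6 (c=3, m=5, y=2): covers B10=F
Answer: 1, 2, 3, 4, 5, 6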